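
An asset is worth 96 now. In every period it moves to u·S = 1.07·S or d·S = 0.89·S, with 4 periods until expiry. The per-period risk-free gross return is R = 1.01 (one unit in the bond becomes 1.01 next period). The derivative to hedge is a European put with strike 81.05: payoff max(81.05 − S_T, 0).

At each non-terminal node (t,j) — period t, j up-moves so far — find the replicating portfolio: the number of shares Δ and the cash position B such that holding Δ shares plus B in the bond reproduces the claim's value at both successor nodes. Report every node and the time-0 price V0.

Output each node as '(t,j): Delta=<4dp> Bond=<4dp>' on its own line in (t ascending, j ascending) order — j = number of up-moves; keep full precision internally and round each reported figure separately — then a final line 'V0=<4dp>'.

(0,0): Delta=-0.1331 Bond=13.8471
(1,0): Delta=-0.3309 Bond=30.8847
(1,1): Delta=-0.0509 Bond=5.5360
(2,0): Delta=-0.7102 Bond=60.0325
(2,1): Delta=-0.1732 Bond=16.7741
(2,2): Delta=0.0000 Bond=0.0000
(3,0): Delta=-1.0000 Bond=80.2475
(3,1): Delta=-0.5896 Bond=50.8255
(3,2): Delta=0.0000 Bond=0.0000
(3,3): Delta=0.0000 Bond=0.0000
V0=1.0666

No-arbitrage ⇒ martingale measure with p* = (R−d)/(u−d) = 0.6667.
At expiry t=4: V(4,0)=20.8174, V(4,1)=8.6356, V(4,2)=0.0000, V(4,3)=0.0000, V(4,4)=0.0000
(3,0): S=67.6770. Δ = (V_up−V_dn)/(S_up−S_dn) = (8.6356−20.8174)/(72.4144−60.2326) = -1.0000. V = [p*·8.6356 + (1−p*)·20.8174]/1.01 = 12.5705. B = V − Δ·S = 80.2475.
(3,1): S=81.3645. Δ = (V_up−V_dn)/(S_up−S_dn) = (0.0000−8.6356)/(87.0600−72.4144) = -0.5896. V = [p*·0.0000 + (1−p*)·8.6356]/1.01 = 2.8500. B = V − Δ·S = 50.8255.
(3,2): S=97.8203. Δ = (V_up−V_dn)/(S_up−S_dn) = (0.0000−0.0000)/(104.6677−87.0600) = 0.0000. V = [p*·0.0000 + (1−p*)·0.0000]/1.01 = 0.0000. B = V − Δ·S = 0.0000.
(3,3): S=117.6041. Δ = (V_up−V_dn)/(S_up−S_dn) = (0.0000−0.0000)/(125.8364−104.6677) = 0.0000. V = [p*·0.0000 + (1−p*)·0.0000]/1.01 = 0.0000. B = V − Δ·S = 0.0000.
(2,0): S=76.0416. Δ = (V_up−V_dn)/(S_up−S_dn) = (2.8500−12.5705)/(81.3645−67.6770) = -0.7102. V = [p*·2.8500 + (1−p*)·12.5705]/1.01 = 6.0299. B = V − Δ·S = 60.0325.
(2,1): S=91.4208. Δ = (V_up−V_dn)/(S_up−S_dn) = (0.0000−2.8500)/(97.8203−81.3645) = -0.1732. V = [p*·0.0000 + (1−p*)·2.8500]/1.01 = 0.9406. B = V − Δ·S = 16.7741.
(2,2): S=109.9104. Δ = (V_up−V_dn)/(S_up−S_dn) = (0.0000−0.0000)/(117.6041−97.8203) = 0.0000. V = [p*·0.0000 + (1−p*)·0.0000]/1.01 = 0.0000. B = V − Δ·S = 0.0000.
(1,0): S=85.4400. Δ = (V_up−V_dn)/(S_up−S_dn) = (0.9406−6.0299)/(91.4208−76.0416) = -0.3309. V = [p*·0.9406 + (1−p*)·6.0299]/1.01 = 2.6109. B = V − Δ·S = 30.8847.
(1,1): S=102.7200. Δ = (V_up−V_dn)/(S_up−S_dn) = (0.0000−0.9406)/(109.9104−91.4208) = -0.0509. V = [p*·0.0000 + (1−p*)·0.9406]/1.01 = 0.3104. B = V − Δ·S = 5.5360.
(0,0): S=96.0000. Δ = (V_up−V_dn)/(S_up−S_dn) = (0.3104−2.6109)/(102.7200−85.4400) = -0.1331. V = [p*·0.3104 + (1−p*)·2.6109]/1.01 = 1.0666. B = V − Δ·S = 13.8471.
Each (Δ,B) replicates both successor values, so the strategy is self-financing and V0 is arbitrage-free.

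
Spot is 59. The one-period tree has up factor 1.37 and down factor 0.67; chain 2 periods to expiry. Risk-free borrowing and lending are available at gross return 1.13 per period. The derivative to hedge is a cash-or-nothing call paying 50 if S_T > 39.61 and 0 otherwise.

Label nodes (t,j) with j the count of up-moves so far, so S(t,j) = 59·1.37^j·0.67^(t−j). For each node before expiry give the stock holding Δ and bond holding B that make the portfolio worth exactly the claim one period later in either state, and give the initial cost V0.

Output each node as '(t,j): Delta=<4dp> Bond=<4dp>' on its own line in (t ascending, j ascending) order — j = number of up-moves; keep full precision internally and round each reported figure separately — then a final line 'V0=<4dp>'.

Since d<R<u, set p* = (R−d)/(u−d) = 0.6571; price each node as the discounted p*-expectation of its children.
Payoff layer (t=2): V(2,0)=0.0000, V(2,1)=50.0000, V(2,2)=50.0000
Node (1,0) S=39.5300: V=(p*·50.0000+(1−p*)·0.0000)/1.13=29.0771; Δ=(50.0000−0.0000)/(54.1561−26.4851)=1.8069; B=V−Δ·S=-42.3515
Node (1,1) S=80.8300: V=(p*·50.0000+(1−p*)·50.0000)/1.13=44.2478; Δ=(50.0000−50.0000)/(110.7371−54.1561)=0.0000; B=V−Δ·S=44.2478
Node (0,0) S=59.0000: V=(p*·44.2478+(1−p*)·29.0771)/1.13=34.5543; Δ=(44.2478−29.0771)/(80.8300−39.5300)=0.3673; B=V−Δ·S=12.8820
The time-0 hedge costs 34.5543, which is the no-arbitrage price.

(0,0): Delta=0.3673 Bond=12.8820
(1,0): Delta=1.8069 Bond=-42.3515
(1,1): Delta=0.0000 Bond=44.2478
V0=34.5543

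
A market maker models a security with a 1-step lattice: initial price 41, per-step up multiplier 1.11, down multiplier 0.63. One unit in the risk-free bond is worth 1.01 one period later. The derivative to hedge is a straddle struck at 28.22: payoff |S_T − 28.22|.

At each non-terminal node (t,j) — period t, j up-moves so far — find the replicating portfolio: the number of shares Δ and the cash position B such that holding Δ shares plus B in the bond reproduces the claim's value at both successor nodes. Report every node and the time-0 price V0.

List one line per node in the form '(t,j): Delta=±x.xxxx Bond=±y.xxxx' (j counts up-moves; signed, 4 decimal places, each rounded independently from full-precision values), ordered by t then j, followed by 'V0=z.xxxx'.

Since d<R<u, set p* = (R−d)/(u−d) = 0.7917; price each node as the discounted p*-expectation of its children.
Terminal payoffs: V(1,0)=2.3900, V(1,1)=17.2900
  t=0,j=0: stock 41.0000 → up 45.5100 (V=17.2900), down 25.8300 (V=2.3900). Price 14.0454; hedge Δ=0.7571, bond B=-16.9963.
Self-financing check: at every node Δ·S+B equals the discounted successor values.

(0,0): Delta=0.7571 Bond=-16.9963
V0=14.0454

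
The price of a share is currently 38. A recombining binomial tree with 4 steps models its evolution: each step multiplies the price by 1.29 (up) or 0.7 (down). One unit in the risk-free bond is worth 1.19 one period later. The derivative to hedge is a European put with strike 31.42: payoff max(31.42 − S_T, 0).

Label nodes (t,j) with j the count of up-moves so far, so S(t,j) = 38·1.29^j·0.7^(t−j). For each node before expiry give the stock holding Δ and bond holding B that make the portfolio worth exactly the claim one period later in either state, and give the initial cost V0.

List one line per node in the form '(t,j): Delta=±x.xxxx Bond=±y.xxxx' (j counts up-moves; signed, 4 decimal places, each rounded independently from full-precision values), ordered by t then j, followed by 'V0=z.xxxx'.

The replicating-portfolio and risk-neutral prices coincide; use p* = (1.19−0.7)/(1.29−0.7) = 0.8305 for the latter.
Terminal payoffs: V(4,0)=22.2962, V(4,1)=14.6061, V(4,2)=0.4345, V(4,3)=0.0000, V(4,4)=0.0000
(3,0): S=13.0340. Δ = (V_up−V_dn)/(S_up−S_dn) = (14.6061−22.2962)/(16.8139−9.1238) = -1.0000. V = [p*·14.6061 + (1−p*)·22.2962]/1.19 = 13.3694. B = V − Δ·S = 26.4034.
(3,1): S=24.0198. Δ = (V_up−V_dn)/(S_up−S_dn) = (0.4345−14.6061)/(30.9855−16.8139) = -1.0000. V = [p*·0.4345 + (1−p*)·14.6061]/1.19 = 2.3836. B = V − Δ·S = 26.4034.
(3,2): S=44.2651. Δ = (V_up−V_dn)/(S_up−S_dn) = (0.0000−0.4345)/(57.1019−30.9855) = -0.0166. V = [p*·0.0000 + (1−p*)·0.4345]/1.19 = 0.0619. B = V − Δ·S = 0.7982.
(3,3): S=81.5742. Δ = (V_up−V_dn)/(S_up−S_dn) = (0.0000−0.0000)/(105.2307−57.1019) = 0.0000. V = [p*·0.0000 + (1−p*)·0.0000]/1.19 = 0.0000. B = V − Δ·S = 0.0000.
(2,0): S=18.6200. Δ = (V_up−V_dn)/(S_up−S_dn) = (2.3836−13.3694)/(24.0198−13.0340) = -1.0000. V = [p*·2.3836 + (1−p*)·13.3694]/1.19 = 3.5677. B = V − Δ·S = 22.1877.
(2,1): S=34.3140. Δ = (V_up−V_dn)/(S_up−S_dn) = (0.0619−2.3836)/(44.2651−24.0198) = -0.1147. V = [p*·0.0619 + (1−p*)·2.3836]/1.19 = 0.3827. B = V − Δ·S = 4.3177.
(2,2): S=63.2358. Δ = (V_up−V_dn)/(S_up−S_dn) = (0.0000−0.0619)/(81.5742−44.2651) = -0.0017. V = [p*·0.0000 + (1−p*)·0.0619]/1.19 = 0.0088. B = V − Δ·S = 0.1137.
(1,0): S=26.6000. Δ = (V_up−V_dn)/(S_up−S_dn) = (0.3827−3.5677)/(34.3140−18.6200) = -0.2029. V = [p*·0.3827 + (1−p*)·3.5677]/1.19 = 0.7752. B = V − Δ·S = 6.1736.
(1,1): S=49.0200. Δ = (V_up−V_dn)/(S_up−S_dn) = (0.0088−0.3827)/(63.2358−34.3140) = -0.0129. V = [p*·0.0088 + (1−p*)·0.3827]/1.19 = 0.0607. B = V − Δ·S = 0.6943.
(0,0): S=38.0000. Δ = (V_up−V_dn)/(S_up−S_dn) = (0.0607−0.7752)/(49.0200−26.6000) = -0.0319. V = [p*·0.0607 + (1−p*)·0.7752]/1.19 = 0.1527. B = V − Δ·S = 1.3639.
The time-0 hedge costs 0.1527, which is the no-arbitrage price.

(0,0): Delta=-0.0319 Bond=1.3639
(1,0): Delta=-0.2029 Bond=6.1736
(1,1): Delta=-0.0129 Bond=0.6943
(2,0): Delta=-1.0000 Bond=22.1877
(2,1): Delta=-0.1147 Bond=4.3177
(2,2): Delta=-0.0017 Bond=0.1137
(3,0): Delta=-1.0000 Bond=26.4034
(3,1): Delta=-1.0000 Bond=26.4034
(3,2): Delta=-0.0166 Bond=0.7982
(3,3): Delta=0.0000 Bond=0.0000
V0=0.1527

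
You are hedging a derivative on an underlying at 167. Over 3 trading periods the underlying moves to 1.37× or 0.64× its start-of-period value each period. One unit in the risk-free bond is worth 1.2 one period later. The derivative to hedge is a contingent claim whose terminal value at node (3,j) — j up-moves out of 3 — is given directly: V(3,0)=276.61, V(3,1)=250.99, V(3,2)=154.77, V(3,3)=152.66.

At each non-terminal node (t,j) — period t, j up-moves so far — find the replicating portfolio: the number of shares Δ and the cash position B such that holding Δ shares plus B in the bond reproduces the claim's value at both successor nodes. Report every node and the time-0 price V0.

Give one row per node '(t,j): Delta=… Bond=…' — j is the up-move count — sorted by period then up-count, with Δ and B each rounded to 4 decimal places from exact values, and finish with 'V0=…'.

Under the risk-neutral measure, an up-move has probability p* = (R−d)/(u−d) = 0.7671 and values discount at R = 1.2.
At expiry t=3: V(3,0)=276.6100, V(3,1)=250.9900, V(3,2)=154.7700, V(3,3)=152.6600
  t=2,j=0: stock 68.4032 → up 93.7124 (V=250.9900), down 43.7780 (V=276.6100). Price 214.1303; hedge Δ=-0.5131, bond B=249.2261.
  t=2,j=1: stock 146.4256 → up 200.6031 (V=154.7700), down 93.7124 (V=250.9900). Price 147.6478; hedge Δ=-0.9002, bond B=279.4561.
  t=2,j=2: stock 313.4423 → up 429.4160 (V=152.6600), down 200.6031 (V=154.7700). Price 127.6261; hedge Δ=-0.0092, bond B=130.5166.
  t=1,j=0: stock 106.8800 → up 146.4256 (V=147.6478), down 68.4032 (V=214.1303). Price 135.9417; hedge Δ=-0.8521, bond B=227.0135.
  t=1,j=1: stock 228.7900 → up 313.4423 (V=127.6261), down 146.4256 (V=147.6478). Price 110.2406; hedge Δ=-0.1199, bond B=137.6676.
  t=0,j=0: stock 167.0000 → up 228.7900 (V=110.2406), down 106.8800 (V=135.9417). Price 96.8548; hedge Δ=-0.2108, bond B=132.0618.
The time-0 hedge costs 96.8548, which is the no-arbitrage price.

(0,0): Delta=-0.2108 Bond=132.0618
(1,0): Delta=-0.8521 Bond=227.0135
(1,1): Delta=-0.1199 Bond=137.6676
(2,0): Delta=-0.5131 Bond=249.2261
(2,1): Delta=-0.9002 Bond=279.4561
(2,2): Delta=-0.0092 Bond=130.5166
V0=96.8548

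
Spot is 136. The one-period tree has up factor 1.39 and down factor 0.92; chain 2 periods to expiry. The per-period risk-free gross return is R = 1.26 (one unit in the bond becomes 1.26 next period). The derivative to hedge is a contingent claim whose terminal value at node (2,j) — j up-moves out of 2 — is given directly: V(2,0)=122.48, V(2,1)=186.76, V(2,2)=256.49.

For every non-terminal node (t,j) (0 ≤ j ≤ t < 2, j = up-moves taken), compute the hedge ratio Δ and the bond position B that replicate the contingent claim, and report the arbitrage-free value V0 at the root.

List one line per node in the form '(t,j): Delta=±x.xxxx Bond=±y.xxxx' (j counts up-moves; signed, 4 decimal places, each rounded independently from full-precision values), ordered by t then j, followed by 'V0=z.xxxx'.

Under the risk-neutral measure, an up-move has probability p* = (R−d)/(u−d) = 0.7234 and values discount at R = 1.26.
Terminal payoffs: V(2,0)=122.4800, V(2,1)=186.7600, V(2,2)=256.4900
Node (1,0) S=125.1200: V=(p*·186.7600+(1−p*)·122.4800)/1.26=134.1114; Δ=(186.7600−122.4800)/(173.9168−115.1104)=1.0931; B=V−Δ·S=-2.6545
Node (1,1) S=189.0400: V=(p*·256.4900+(1−p*)·186.7600)/1.26=188.2563; Δ=(256.4900−186.7600)/(262.7656−173.9168)=0.7848; B=V−Δ·S=39.8946
Node (0,0) S=136.0000: V=(p*·188.2563+(1−p*)·134.1114)/1.26=137.5239; Δ=(188.2563−134.1114)/(189.0400−125.1200)=0.8471; B=V−Δ·S=22.3220
Root portfolio cost Δ·136+B reproduces V0=137.5239.

(0,0): Delta=0.8471 Bond=22.3220
(1,0): Delta=1.0931 Bond=-2.6545
(1,1): Delta=0.7848 Bond=39.8946
V0=137.5239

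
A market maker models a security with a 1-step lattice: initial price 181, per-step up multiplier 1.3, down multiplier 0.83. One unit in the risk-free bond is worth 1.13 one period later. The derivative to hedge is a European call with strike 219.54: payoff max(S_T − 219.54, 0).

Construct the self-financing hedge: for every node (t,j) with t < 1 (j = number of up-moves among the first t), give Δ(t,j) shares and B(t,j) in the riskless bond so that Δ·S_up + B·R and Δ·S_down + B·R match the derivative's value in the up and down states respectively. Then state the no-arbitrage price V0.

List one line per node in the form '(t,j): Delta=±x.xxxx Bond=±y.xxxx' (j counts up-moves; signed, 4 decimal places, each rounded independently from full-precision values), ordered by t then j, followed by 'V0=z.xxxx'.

(0,0): Delta=0.1853 Bond=-24.6296
V0=8.9023

Risk-neutral probability p* = (R−d)/(u−d) = (1.13−0.83)/(1.3−0.83) = 0.6383.
Payoff layer (t=1): V(1,0)=0.0000, V(1,1)=15.7600
  t=0,j=0: stock 181.0000 → up 235.3000 (V=15.7600), down 150.2300 (V=0.0000). Price 8.9023; hedge Δ=0.1853, bond B=-24.6296.
Root portfolio cost Δ·181+B reproduces V0=8.9023.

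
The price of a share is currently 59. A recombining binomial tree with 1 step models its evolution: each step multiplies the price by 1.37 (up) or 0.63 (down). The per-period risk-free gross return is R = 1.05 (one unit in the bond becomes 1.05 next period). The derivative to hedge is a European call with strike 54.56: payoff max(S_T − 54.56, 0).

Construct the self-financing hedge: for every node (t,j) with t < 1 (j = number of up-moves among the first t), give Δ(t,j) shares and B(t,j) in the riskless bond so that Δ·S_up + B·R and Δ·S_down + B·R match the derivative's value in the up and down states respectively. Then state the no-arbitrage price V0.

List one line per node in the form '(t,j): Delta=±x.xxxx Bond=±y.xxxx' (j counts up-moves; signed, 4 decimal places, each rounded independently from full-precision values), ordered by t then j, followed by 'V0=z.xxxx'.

(0,0): Delta=0.6017 Bond=-21.3000
V0=14.2000

Under the risk-neutral measure, an up-move has probability p* = (R−d)/(u−d) = 0.5676 and values discount at R = 1.05.
At expiry t=1: V(1,0)=0.0000, V(1,1)=26.2700
  t=0,j=0: stock 59.0000 → up 80.8300 (V=26.2700), down 37.1700 (V=0.0000). Price 14.2000; hedge Δ=0.6017, bond B=-21.3000.
Self-financing check: at every node Δ·S+B equals the discounted successor values.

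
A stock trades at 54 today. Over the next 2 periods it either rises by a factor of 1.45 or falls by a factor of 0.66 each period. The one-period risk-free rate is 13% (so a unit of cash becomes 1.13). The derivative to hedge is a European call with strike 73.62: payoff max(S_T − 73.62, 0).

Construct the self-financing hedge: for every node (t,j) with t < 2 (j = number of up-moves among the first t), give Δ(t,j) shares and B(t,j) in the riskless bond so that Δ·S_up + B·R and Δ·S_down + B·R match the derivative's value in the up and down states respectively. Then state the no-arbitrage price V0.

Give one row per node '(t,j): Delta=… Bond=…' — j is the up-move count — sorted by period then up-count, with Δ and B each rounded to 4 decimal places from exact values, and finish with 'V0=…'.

(0,0): Delta=0.4926 Bond=-15.5370
(1,0): Delta=0.0000 Bond=0.0000
(1,1): Delta=0.6453 Bond=-29.5104
V0=11.0642

The replicating-portfolio and risk-neutral prices coincide; use p* = (1.13−0.66)/(1.45−0.66) = 0.5949 for the latter.
Terminal values V(2,·): V(2,0)=0.0000, V(2,1)=0.0000, V(2,2)=39.9150
(1,0): S=35.6400. Δ = (V_up−V_dn)/(S_up−S_dn) = (0.0000−0.0000)/(51.6780−23.5224) = 0.0000. V = [p*·0.0000 + (1−p*)·0.0000]/1.13 = 0.0000. B = V − Δ·S = 0.0000.
(1,1): S=78.3000. Δ = (V_up−V_dn)/(S_up−S_dn) = (39.9150−0.0000)/(113.5350−51.6780) = 0.6453. V = [p*·39.9150 + (1−p*)·0.0000]/1.13 = 21.0150. B = V − Δ·S = -29.5104.
(0,0): S=54.0000. Δ = (V_up−V_dn)/(S_up−S_dn) = (21.0150−0.0000)/(78.3000−35.6400) = 0.4926. V = [p*·21.0150 + (1−p*)·0.0000]/1.13 = 11.0642. B = V − Δ·S = -15.5370.
Self-financing check: at every node Δ·S+B equals the discounted successor values.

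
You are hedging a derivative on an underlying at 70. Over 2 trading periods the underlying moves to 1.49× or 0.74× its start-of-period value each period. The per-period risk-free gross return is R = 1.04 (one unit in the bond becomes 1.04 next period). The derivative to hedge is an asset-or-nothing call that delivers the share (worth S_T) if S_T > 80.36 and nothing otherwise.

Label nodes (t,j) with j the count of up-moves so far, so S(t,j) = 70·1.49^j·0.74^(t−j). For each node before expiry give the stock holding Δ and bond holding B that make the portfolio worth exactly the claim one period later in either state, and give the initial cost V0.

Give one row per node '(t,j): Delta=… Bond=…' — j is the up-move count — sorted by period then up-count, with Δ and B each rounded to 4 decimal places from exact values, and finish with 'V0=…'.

(0,0): Delta=1.1385 Bond=-56.7067
(1,0): Delta=0.0000 Bond=0.0000
(1,1): Delta=1.9867 Bond=-147.4374
V0=22.9892

Since d<R<u, set p* = (R−d)/(u−d) = 0.4000; price each node as the discounted p*-expectation of its children.
Terminal values V(2,·): V(2,0)=0.0000, V(2,1)=0.0000, V(2,2)=155.4070
(1,0): S=51.8000. Δ = (V_up−V_dn)/(S_up−S_dn) = (0.0000−0.0000)/(77.1820−38.3320) = 0.0000. V = [p*·0.0000 + (1−p*)·0.0000]/1.04 = 0.0000. B = V − Δ·S = 0.0000.
(1,1): S=104.3000. Δ = (V_up−V_dn)/(S_up−S_dn) = (155.4070−0.0000)/(155.4070−77.1820) = 1.9867. V = [p*·155.4070 + (1−p*)·0.0000]/1.04 = 59.7719. B = V − Δ·S = -147.4374.
(0,0): S=70.0000. Δ = (V_up−V_dn)/(S_up−S_dn) = (59.7719−0.0000)/(104.3000−51.8000) = 1.1385. V = [p*·59.7719 + (1−p*)·0.0000]/1.04 = 22.9892. B = V − Δ·S = -56.7067.
Self-financing check: at every node Δ·S+B equals the discounted successor values.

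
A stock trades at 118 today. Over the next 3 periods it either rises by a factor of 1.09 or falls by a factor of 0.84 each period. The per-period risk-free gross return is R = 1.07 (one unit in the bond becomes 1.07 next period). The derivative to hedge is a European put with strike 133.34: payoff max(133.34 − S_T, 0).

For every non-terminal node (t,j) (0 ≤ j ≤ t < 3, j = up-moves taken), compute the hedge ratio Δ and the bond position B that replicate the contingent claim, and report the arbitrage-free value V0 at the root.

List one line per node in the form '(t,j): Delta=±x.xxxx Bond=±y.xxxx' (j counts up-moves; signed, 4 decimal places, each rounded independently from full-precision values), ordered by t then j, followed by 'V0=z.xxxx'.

The replicating-portfolio and risk-neutral prices coincide; use p* = (1.07−0.84)/(1.09−0.84) = 0.9200 for the latter.
Terminal values V(3,·): V(3,0)=63.4009, V(3,1)=42.5857, V(3,2)=15.5755, V(3,3)=0.0000
  t=2,j=0: stock 83.2608 → up 90.7543 (V=42.5857), down 69.9391 (V=63.4009). Price 41.3560; hedge Δ=-1.0000, bond B=124.6168.
  t=2,j=1: stock 108.0408 → up 117.7645 (V=15.5755), down 90.7543 (V=42.5857). Price 16.5760; hedge Δ=-1.0000, bond B=124.6168.
  t=2,j=2: stock 140.1958 → up 152.8134 (V=0.0000), down 117.7645 (V=15.5755). Price 1.1645; hedge Δ=-0.4444, bond B=63.4666.
  t=1,j=0: stock 99.1200 → up 108.0408 (V=16.5760), down 83.2608 (V=41.3560). Price 17.3443; hedge Δ=-1.0000, bond B=116.4643.
  t=1,j=1: stock 128.6200 → up 140.1958 (V=1.1645), down 108.0408 (V=16.5760). Price 2.2406; hedge Δ=-0.4793, bond B=63.8866.
  t=0,j=0: stock 118.0000 → up 128.6200 (V=2.2406), down 99.1200 (V=17.3443). Price 3.2233; hedge Δ=-0.5120, bond B=63.6381.
The time-0 hedge costs 3.2233, which is the no-arbitrage price.

(0,0): Delta=-0.5120 Bond=63.6381
(1,0): Delta=-1.0000 Bond=116.4643
(1,1): Delta=-0.4793 Bond=63.8866
(2,0): Delta=-1.0000 Bond=124.6168
(2,1): Delta=-1.0000 Bond=124.6168
(2,2): Delta=-0.4444 Bond=63.4666
V0=3.2233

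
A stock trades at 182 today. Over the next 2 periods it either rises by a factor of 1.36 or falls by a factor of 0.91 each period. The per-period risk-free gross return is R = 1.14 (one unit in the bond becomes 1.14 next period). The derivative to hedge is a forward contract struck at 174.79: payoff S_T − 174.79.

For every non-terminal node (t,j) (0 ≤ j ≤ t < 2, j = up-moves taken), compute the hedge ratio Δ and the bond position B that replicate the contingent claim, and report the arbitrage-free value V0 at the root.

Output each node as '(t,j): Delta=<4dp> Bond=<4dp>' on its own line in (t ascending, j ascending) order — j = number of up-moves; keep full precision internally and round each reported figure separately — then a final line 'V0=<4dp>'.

Risk-neutral probability p* = (R−d)/(u−d) = (1.14−0.91)/(1.36−0.91) = 0.5111.
At expiry t=2: V(2,0)=-24.0758, V(2,1)=50.4532, V(2,2)=161.8372
(1,0): S=165.6200. Δ = (V_up−V_dn)/(S_up−S_dn) = (50.4532−-24.0758)/(225.2432−150.7142) = 1.0000. V = [p*·50.4532 + (1−p*)·-24.0758]/1.14 = 12.2954. B = V − Δ·S = -153.3246.
(1,1): S=247.5200. Δ = (V_up−V_dn)/(S_up−S_dn) = (161.8372−50.4532)/(336.6272−225.2432) = 1.0000. V = [p*·161.8372 + (1−p*)·50.4532]/1.14 = 94.1954. B = V − Δ·S = -153.3246.
(0,0): S=182.0000. Δ = (V_up−V_dn)/(S_up−S_dn) = (94.1954−12.2954)/(247.5200−165.6200) = 1.0000. V = [p*·94.1954 + (1−p*)·12.2954]/1.14 = 47.5048. B = V − Δ·S = -134.4952.
Self-financing check: at every node Δ·S+B equals the discounted successor values.

(0,0): Delta=1.0000 Bond=-134.4952
(1,0): Delta=1.0000 Bond=-153.3246
(1,1): Delta=1.0000 Bond=-153.3246
V0=47.5048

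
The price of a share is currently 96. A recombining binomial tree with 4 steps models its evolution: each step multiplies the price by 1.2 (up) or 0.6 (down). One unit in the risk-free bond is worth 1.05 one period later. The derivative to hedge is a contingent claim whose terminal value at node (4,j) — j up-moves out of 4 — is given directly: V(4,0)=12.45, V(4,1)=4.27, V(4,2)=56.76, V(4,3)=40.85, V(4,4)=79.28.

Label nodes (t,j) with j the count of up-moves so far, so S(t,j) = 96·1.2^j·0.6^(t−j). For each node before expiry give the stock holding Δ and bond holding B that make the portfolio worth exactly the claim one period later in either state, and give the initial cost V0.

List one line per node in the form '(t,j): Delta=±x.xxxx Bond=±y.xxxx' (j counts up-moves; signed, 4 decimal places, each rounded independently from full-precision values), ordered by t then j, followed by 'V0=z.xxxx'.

No-arbitrage ⇒ martingale measure with p* = (R−d)/(u−d) = 0.7500.
At expiry t=4: V(4,0)=12.4500, V(4,1)=4.2700, V(4,2)=56.7600, V(4,3)=40.8500, V(4,4)=79.2800
  t=3,j=0: stock 20.7360 → up 24.8832 (V=4.2700), down 12.4416 (V=12.4500). Price 6.0143; hedge Δ=-0.6575, bond B=19.6476.
  t=3,j=1: stock 41.4720 → up 49.7664 (V=56.7600), down 24.8832 (V=4.2700). Price 41.5595; hedge Δ=2.1095, bond B=-45.9238.
  t=3,j=2: stock 82.9440 → up 99.5328 (V=40.8500), down 49.7664 (V=56.7600). Price 42.6929; hedge Δ=-0.3197, bond B=69.2095.
  t=3,j=3: stock 165.8880 → up 199.0656 (V=79.2800), down 99.5328 (V=40.8500). Price 66.3548; hedge Δ=0.3861, bond B=2.3048.
  t=2,j=0: stock 34.5600 → up 41.4720 (V=41.5595), down 20.7360 (V=6.0143). Price 31.1173; hedge Δ=1.7142, bond B=-28.1247.
  t=2,j=1: stock 69.1200 → up 82.9440 (V=42.6929), down 41.4720 (V=41.5595). Price 40.3900; hedge Δ=0.0273, bond B=38.5011.
  t=2,j=2: stock 138.2400 → up 165.8880 (V=66.3548), down 82.9440 (V=42.6929). Price 57.5612; hedge Δ=0.2853, bond B=18.1247.
  t=1,j=0: stock 57.6000 → up 69.1200 (V=40.3900), down 34.5600 (V=31.1173). Price 36.2589; hedge Δ=0.2683, bond B=20.8044.
  t=1,j=1: stock 115.2000 → up 138.2400 (V=57.5612), down 69.1200 (V=40.3900). Price 50.7318; hedge Δ=0.2484, bond B=22.1132.
  t=0,j=0: stock 96.0000 → up 115.2000 (V=50.7318), down 57.6000 (V=36.2589). Price 44.8701; hedge Δ=0.2513, bond B=20.7486.
Each (Δ,B) replicates both successor values, so the strategy is self-financing and V0 is arbitrage-free.

(0,0): Delta=0.2513 Bond=20.7486
(1,0): Delta=0.2683 Bond=20.8044
(1,1): Delta=0.2484 Bond=22.1132
(2,0): Delta=1.7142 Bond=-28.1247
(2,1): Delta=0.0273 Bond=38.5011
(2,2): Delta=0.2853 Bond=18.1247
(3,0): Delta=-0.6575 Bond=19.6476
(3,1): Delta=2.1095 Bond=-45.9238
(3,2): Delta=-0.3197 Bond=69.2095
(3,3): Delta=0.3861 Bond=2.3048
V0=44.8701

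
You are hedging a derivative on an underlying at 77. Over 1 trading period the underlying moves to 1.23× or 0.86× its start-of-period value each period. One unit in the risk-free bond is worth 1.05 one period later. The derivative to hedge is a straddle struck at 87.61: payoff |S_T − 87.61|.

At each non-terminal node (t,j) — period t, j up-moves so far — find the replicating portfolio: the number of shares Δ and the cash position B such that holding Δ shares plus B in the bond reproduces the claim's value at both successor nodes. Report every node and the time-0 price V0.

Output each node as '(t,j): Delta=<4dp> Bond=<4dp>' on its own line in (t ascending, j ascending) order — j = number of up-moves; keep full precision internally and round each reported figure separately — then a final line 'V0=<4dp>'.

(0,0): Delta=-0.5016 Bond=52.0044
V0=13.3828

Since d<R<u, set p* = (R−d)/(u−d) = 0.5135; price each node as the discounted p*-expectation of its children.
Payoff layer (t=1): V(1,0)=21.3900, V(1,1)=7.1000
  t=0,j=0: stock 77.0000 → up 94.7100 (V=7.1000), down 66.2200 (V=21.3900). Price 13.3828; hedge Δ=-0.5016, bond B=52.0044.
Self-financing check: at every node Δ·S+B equals the discounted successor values.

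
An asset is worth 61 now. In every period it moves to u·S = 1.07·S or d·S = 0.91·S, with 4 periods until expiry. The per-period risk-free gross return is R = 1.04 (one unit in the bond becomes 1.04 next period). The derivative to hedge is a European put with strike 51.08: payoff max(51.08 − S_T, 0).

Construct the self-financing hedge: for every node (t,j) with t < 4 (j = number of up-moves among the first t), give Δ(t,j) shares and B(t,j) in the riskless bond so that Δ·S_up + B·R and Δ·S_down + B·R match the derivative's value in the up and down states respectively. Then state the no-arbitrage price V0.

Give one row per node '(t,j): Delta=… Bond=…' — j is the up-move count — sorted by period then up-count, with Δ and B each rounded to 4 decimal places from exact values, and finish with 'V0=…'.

(0,0): Delta=-0.0192 Bond=1.2158
(1,0): Delta=-0.0870 Bond=5.0280
(1,1): Delta=-0.0059 Bond=0.3960
(2,0): Delta=-0.3472 Bond=18.3719
(2,1): Delta=-0.0359 Bond=2.1962
(2,2): Delta=0.0000 Bond=0.0000
(3,0): Delta=-1.0000 Bond=49.1154
(3,1): Delta=-0.2191 Bond=12.1817
(3,2): Delta=0.0000 Bond=0.0000
(3,3): Delta=0.0000 Bond=0.0000
V0=0.0445

No-arbitrage ⇒ martingale measure with p* = (R−d)/(u−d) = 0.8125.
Terminal values V(4,·): V(4,0)=9.2493, V(4,1)=1.8944, V(4,2)=0.0000, V(4,3)=0.0000, V(4,4)=0.0000
Node (3,0) S=45.9678: V=(p*·1.8944+(1−p*)·9.2493)/1.04=3.1476; Δ=(1.8944−9.2493)/(49.1856−41.8307)=-1.0000; B=V−Δ·S=49.1154
Node (3,1) S=54.0501: V=(p*·0.0000+(1−p*)·1.8944)/1.04=0.3415; Δ=(0.0000−1.8944)/(57.8336−49.1856)=-0.2191; B=V−Δ·S=12.1817
Node (3,2) S=63.5534: V=(p*·0.0000+(1−p*)·0.0000)/1.04=0.0000; Δ=(0.0000−0.0000)/(68.0021−57.8336)=0.0000; B=V−Δ·S=0.0000
Node (3,3) S=74.7276: V=(p*·0.0000+(1−p*)·0.0000)/1.04=0.0000; Δ=(0.0000−0.0000)/(79.9586−68.0021)=0.0000; B=V−Δ·S=0.0000
Node (2,0) S=50.5141: V=(p*·0.3415+(1−p*)·3.1476)/1.04=0.8343; Δ=(0.3415−3.1476)/(54.0501−45.9678)=-0.3472; B=V−Δ·S=18.3719
Node (2,1) S=59.3957: V=(p*·0.0000+(1−p*)·0.3415)/1.04=0.0616; Δ=(0.0000−0.3415)/(63.5534−54.0501)=-0.0359; B=V−Δ·S=2.1962
Node (2,2) S=69.8389: V=(p*·0.0000+(1−p*)·0.0000)/1.04=0.0000; Δ=(0.0000−0.0000)/(74.7276−63.5534)=0.0000; B=V−Δ·S=0.0000
Node (1,0) S=55.5100: V=(p*·0.0616+(1−p*)·0.8343)/1.04=0.1985; Δ=(0.0616−0.8343)/(59.3957−50.5141)=-0.0870; B=V−Δ·S=5.0280
Node (1,1) S=65.2700: V=(p*·0.0000+(1−p*)·0.0616)/1.04=0.0111; Δ=(0.0000−0.0616)/(69.8389−59.3957)=-0.0059; B=V−Δ·S=0.3960
Node (0,0) S=61.0000: V=(p*·0.0111+(1−p*)·0.1985)/1.04=0.0445; Δ=(0.0111−0.1985)/(65.2700−55.5100)=-0.0192; B=V−Δ·S=1.2158
Check: Δ(0,0)·S0 + B(0,0) = 0.0445 = V0.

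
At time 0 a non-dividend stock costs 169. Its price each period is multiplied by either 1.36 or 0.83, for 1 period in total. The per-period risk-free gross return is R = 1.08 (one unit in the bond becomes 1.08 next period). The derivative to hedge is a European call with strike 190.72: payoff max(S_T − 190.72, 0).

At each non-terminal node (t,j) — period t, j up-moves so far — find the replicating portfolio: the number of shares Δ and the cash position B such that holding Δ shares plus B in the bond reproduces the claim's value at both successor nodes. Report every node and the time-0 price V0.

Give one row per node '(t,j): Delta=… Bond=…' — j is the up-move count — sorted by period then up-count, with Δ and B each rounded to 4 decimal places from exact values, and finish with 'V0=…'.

(0,0): Delta=0.4368 Bond=-56.7254
V0=17.0860

Risk-neutral probability p* = (R−d)/(u−d) = (1.08−0.83)/(1.36−0.83) = 0.4717.
Terminal payoffs: V(1,0)=0.0000, V(1,1)=39.1200
(0,0): S=169.0000. Δ = (V_up−V_dn)/(S_up−S_dn) = (39.1200−0.0000)/(229.8400−140.2700) = 0.4368. V = [p*·39.1200 + (1−p*)·0.0000]/1.08 = 17.0860. B = V − Δ·S = -56.7254.
Self-financing check: at every node Δ·S+B equals the discounted successor values.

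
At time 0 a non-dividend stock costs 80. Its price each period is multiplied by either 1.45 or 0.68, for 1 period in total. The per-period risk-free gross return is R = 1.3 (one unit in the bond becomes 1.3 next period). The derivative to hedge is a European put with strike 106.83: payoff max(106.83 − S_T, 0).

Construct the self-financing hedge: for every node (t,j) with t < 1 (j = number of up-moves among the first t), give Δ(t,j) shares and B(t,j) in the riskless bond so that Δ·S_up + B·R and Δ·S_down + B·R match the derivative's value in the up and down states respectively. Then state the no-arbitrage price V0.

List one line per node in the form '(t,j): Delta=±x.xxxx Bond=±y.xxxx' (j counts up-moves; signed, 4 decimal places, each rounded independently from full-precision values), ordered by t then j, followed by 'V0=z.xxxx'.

(0,0): Delta=-0.8511 Bond=75.9476
V0=7.8566

Under the risk-neutral measure, an up-move has probability p* = (R−d)/(u−d) = 0.8052 and values discount at R = 1.3.
Payoff layer (t=1): V(1,0)=52.4300, V(1,1)=0.0000
(0,0): S=80.0000. Δ = (V_up−V_dn)/(S_up−S_dn) = (0.0000−52.4300)/(116.0000−54.4000) = -0.8511. V = [p*·0.0000 + (1−p*)·52.4300]/1.3 = 7.8566. B = V − Δ·S = 75.9476.
Check: Δ(0,0)·S0 + B(0,0) = 7.8566 = V0.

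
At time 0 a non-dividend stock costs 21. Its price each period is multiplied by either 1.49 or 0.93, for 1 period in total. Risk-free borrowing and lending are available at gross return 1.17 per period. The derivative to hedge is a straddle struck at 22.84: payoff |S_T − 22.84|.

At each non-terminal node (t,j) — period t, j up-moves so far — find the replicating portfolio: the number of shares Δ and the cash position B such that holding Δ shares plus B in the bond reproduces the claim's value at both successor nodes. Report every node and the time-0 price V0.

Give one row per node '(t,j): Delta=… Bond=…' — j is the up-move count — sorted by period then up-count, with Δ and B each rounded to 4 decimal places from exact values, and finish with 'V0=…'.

(0,0): Delta=0.4371 Bond=-4.4667
V0=4.7118

Since d<R<u, set p* = (R−d)/(u−d) = 0.4286; price each node as the discounted p*-expectation of its children.
Terminal values V(1,·): V(1,0)=3.3100, V(1,1)=8.4500
Node (0,0) S=21.0000: V=(p*·8.4500+(1−p*)·3.3100)/1.17=4.7118; Δ=(8.4500−3.3100)/(31.2900−19.5300)=0.4371; B=V−Δ·S=-4.4667
Root portfolio cost Δ·21+B reproduces V0=4.7118.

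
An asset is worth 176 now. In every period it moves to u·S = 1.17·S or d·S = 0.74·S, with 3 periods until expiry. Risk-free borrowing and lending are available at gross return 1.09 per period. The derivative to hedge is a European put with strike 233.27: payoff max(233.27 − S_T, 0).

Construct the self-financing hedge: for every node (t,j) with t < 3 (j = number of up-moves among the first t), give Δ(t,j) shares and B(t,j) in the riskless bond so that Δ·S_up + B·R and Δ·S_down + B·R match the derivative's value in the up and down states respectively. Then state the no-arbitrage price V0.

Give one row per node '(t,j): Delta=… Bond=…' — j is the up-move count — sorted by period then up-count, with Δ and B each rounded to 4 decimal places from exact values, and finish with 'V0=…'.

(0,0): Delta=-0.6418 Bond=137.3273
(1,0): Delta=-1.0000 Bond=196.3387
(1,1): Delta=-0.5900 Bond=139.0234
(2,0): Delta=-1.0000 Bond=214.0092
(2,1): Delta=-1.0000 Bond=214.0092
(2,2): Delta=-0.5307 Bond=137.2559
V0=24.3705

No-arbitrage ⇒ martingale measure with p* = (R−d)/(u−d) = 0.8140.
Payoff layer (t=3): V(3,0)=161.9506, V(3,1)=120.5082, V(3,2)=54.9845, V(3,3)=0.0000
(2,0): S=96.3776. Δ = (V_up−V_dn)/(S_up−S_dn) = (120.5082−161.9506)/(112.7618−71.3194) = -1.0000. V = [p*·120.5082 + (1−p*)·161.9506]/1.09 = 117.6316. B = V − Δ·S = 214.0092.
(2,1): S=152.3808. Δ = (V_up−V_dn)/(S_up−S_dn) = (54.9845−120.5082)/(178.2855−112.7618) = -1.0000. V = [p*·54.9845 + (1−p*)·120.5082]/1.09 = 61.6284. B = V − Δ·S = 214.0092.
(2,2): S=240.9264. Δ = (V_up−V_dn)/(S_up−S_dn) = (0.0000−54.9845)/(281.8839−178.2855) = -0.5307. V = [p*·0.0000 + (1−p*)·54.9845]/1.09 = 9.3850. B = V − Δ·S = 137.2559.
(1,0): S=130.2400. Δ = (V_up−V_dn)/(S_up−S_dn) = (61.6284−117.6316)/(152.3808−96.3776) = -1.0000. V = [p*·61.6284 + (1−p*)·117.6316]/1.09 = 66.0987. B = V − Δ·S = 196.3387.
(1,1): S=205.9200. Δ = (V_up−V_dn)/(S_up−S_dn) = (9.3850−61.6284)/(240.9264−152.3808) = -0.5900. V = [p*·9.3850 + (1−p*)·61.6284]/1.09 = 17.5273. B = V − Δ·S = 139.0234.
(0,0): S=176.0000. Δ = (V_up−V_dn)/(S_up−S_dn) = (17.5273−66.0987)/(205.9200−130.2400) = -0.6418. V = [p*·17.5273 + (1−p*)·66.0987]/1.09 = 24.3705. B = V − Δ·S = 137.3273.
Each (Δ,B) replicates both successor values, so the strategy is self-financing and V0 is arbitrage-free.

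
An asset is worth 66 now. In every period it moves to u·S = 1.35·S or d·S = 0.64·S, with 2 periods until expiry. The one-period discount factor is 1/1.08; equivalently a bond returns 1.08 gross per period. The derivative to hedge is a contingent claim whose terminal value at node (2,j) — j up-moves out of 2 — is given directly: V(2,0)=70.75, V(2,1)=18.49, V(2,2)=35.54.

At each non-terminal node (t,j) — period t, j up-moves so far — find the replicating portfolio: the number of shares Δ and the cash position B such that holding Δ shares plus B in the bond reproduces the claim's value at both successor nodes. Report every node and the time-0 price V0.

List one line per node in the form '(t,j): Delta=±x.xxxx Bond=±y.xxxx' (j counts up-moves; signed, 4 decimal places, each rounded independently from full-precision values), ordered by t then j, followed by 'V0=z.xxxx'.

The replicating-portfolio and risk-neutral prices coincide; use p* = (1.08−0.64)/(1.35−0.64) = 0.6197 for the latter.
Terminal payoffs: V(2,0)=70.7500, V(2,1)=18.4900, V(2,2)=35.5400
(1,0): S=42.2400. Δ = (V_up−V_dn)/(S_up−S_dn) = (18.4900−70.7500)/(57.0240−27.0336) = -1.7426. V = [p*·18.4900 + (1−p*)·70.7500]/1.08 = 35.5218. B = V − Δ·S = 109.1274.
(1,1): S=89.1000. Δ = (V_up−V_dn)/(S_up−S_dn) = (35.5400−18.4900)/(120.2850−57.0240) = 0.2695. V = [p*·35.5400 + (1−p*)·18.4900]/1.08 = 26.9039. B = V − Δ·S = 2.8898.
(0,0): S=66.0000. Δ = (V_up−V_dn)/(S_up−S_dn) = (26.9039−35.5218)/(89.1000−42.2400) = -0.1839. V = [p*·26.9039 + (1−p*)·35.5218]/1.08 = 27.9455. B = V − Δ·S = 40.0834.
Self-financing check: at every node Δ·S+B equals the discounted successor values.

(0,0): Delta=-0.1839 Bond=40.0834
(1,0): Delta=-1.7426 Bond=109.1274
(1,1): Delta=0.2695 Bond=2.8898
V0=27.9455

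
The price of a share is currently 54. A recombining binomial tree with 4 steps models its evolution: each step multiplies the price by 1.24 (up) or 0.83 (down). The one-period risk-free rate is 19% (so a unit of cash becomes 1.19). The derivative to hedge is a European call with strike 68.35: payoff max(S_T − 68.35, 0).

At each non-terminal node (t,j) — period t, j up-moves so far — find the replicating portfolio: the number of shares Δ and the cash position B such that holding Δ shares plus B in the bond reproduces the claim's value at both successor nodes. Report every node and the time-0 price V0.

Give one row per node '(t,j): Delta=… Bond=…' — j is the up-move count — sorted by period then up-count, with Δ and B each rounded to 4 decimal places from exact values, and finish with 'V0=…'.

No-arbitrage ⇒ martingale measure with p* = (R−d)/(u−d) = 0.8780.
Terminal payoffs: V(4,0)=0.0000, V(4,1)=0.0000, V(4,2)=0.0000, V(4,3)=17.1049, V(4,4)=59.3175
  t=3,j=0: stock 30.8765 → up 38.2869 (V=0.0000), down 25.6275 (V=0.0000). Price 0.0000; hedge Δ=0.0000, bond B=0.0000.
  t=3,j=1: stock 46.1287 → up 57.1996 (V=0.0000), down 38.2869 (V=0.0000). Price 0.0000; hedge Δ=0.0000, bond B=0.0000.
  t=3,j=2: stock 68.9152 → up 85.4549 (V=17.1049), down 57.1996 (V=0.0000). Price 12.6209; hedge Δ=0.6054, bond B=-29.0983.
  t=3,j=3: stock 102.9577 → up 127.6675 (V=59.3175), down 85.4549 (V=17.1049). Price 45.5207; hedge Δ=1.0000, bond B=-57.4370.
  t=2,j=0: stock 37.2006 → up 46.1287 (V=0.0000), down 30.8765 (V=0.0000). Price 0.0000; hedge Δ=0.0000, bond B=0.0000.
  t=2,j=1: stock 55.5768 → up 68.9152 (V=12.6209), down 46.1287 (V=0.0000). Price 9.3124; hedge Δ=0.5539, bond B=-21.4704.
  t=2,j=2: stock 83.0304 → up 102.9577 (V=45.5207), down 68.9152 (V=12.6209). Price 34.8811; hedge Δ=0.9664, bond B=-45.3622.
  t=1,j=0: stock 44.8200 → up 55.5768 (V=9.3124), down 37.2006 (V=0.0000). Price 6.8712; hedge Δ=0.5068, bond B=-15.8420.
  t=1,j=1: stock 66.9600 → up 83.0304 (V=34.8811), down 55.5768 (V=9.3124). Price 26.6916; hedge Δ=0.9313, bond B=-35.6711.
  t=0,j=0: stock 54.0000 → up 66.9600 (V=26.6916), down 44.8200 (V=6.8712). Price 20.3987; hedge Δ=0.8952, bond B=-27.9436.
Self-financing check: at every node Δ·S+B equals the discounted successor values.

(0,0): Delta=0.8952 Bond=-27.9436
(1,0): Delta=0.5068 Bond=-15.8420
(1,1): Delta=0.9313 Bond=-35.6711
(2,0): Delta=0.0000 Bond=0.0000
(2,1): Delta=0.5539 Bond=-21.4704
(2,2): Delta=0.9664 Bond=-45.3622
(3,0): Delta=0.0000 Bond=0.0000
(3,1): Delta=0.0000 Bond=0.0000
(3,2): Delta=0.6054 Bond=-29.0983
(3,3): Delta=1.0000 Bond=-57.4370
V0=20.3987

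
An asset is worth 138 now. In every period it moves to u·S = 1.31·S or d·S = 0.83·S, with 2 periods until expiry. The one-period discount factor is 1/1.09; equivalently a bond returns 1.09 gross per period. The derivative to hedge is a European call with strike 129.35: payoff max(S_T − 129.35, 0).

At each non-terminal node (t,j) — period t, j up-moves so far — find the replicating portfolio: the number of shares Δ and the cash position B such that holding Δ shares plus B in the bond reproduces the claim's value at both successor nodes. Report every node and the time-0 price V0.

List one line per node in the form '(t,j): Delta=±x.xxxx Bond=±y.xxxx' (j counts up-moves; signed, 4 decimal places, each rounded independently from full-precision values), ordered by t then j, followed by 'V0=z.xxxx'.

(0,0): Delta=0.7824 Bond=-72.7784
(1,0): Delta=0.3765 Bond=-32.8342
(1,1): Delta=1.0000 Bond=-118.6697
V0=35.1901

Under the risk-neutral measure, an up-move has probability p* = (R−d)/(u−d) = 0.5417 and values discount at R = 1.09.
Payoff layer (t=2): V(2,0)=0.0000, V(2,1)=20.6974, V(2,2)=107.4718
Node (1,0) S=114.5400: V=(p*·20.6974+(1−p*)·0.0000)/1.09=10.2854; Δ=(20.6974−0.0000)/(150.0474−95.0682)=0.3765; B=V−Δ·S=-32.8342
Node (1,1) S=180.7800: V=(p*·107.4718+(1−p*)·20.6974)/1.09=62.1103; Δ=(107.4718−20.6974)/(236.8218−150.0474)=1.0000; B=V−Δ·S=-118.6697
Node (0,0) S=138.0000: V=(p*·62.1103+(1−p*)·10.2854)/1.09=35.1901; Δ=(62.1103−10.2854)/(180.7800−114.5400)=0.7824; B=V−Δ·S=-72.7784
Each (Δ,B) replicates both successor values, so the strategy is self-financing and V0 is arbitrage-free.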